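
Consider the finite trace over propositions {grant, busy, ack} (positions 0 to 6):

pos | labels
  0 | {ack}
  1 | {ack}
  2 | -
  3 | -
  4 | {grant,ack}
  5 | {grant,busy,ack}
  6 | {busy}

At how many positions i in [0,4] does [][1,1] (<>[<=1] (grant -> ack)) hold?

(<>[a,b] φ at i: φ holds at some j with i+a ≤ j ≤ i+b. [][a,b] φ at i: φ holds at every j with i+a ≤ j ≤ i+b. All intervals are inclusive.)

5

Evaluate at each i in [0,4]:
  i=0: ✓ (all of [1,1])
  i=1: ✓ (all of [2,2])
  i=2: ✓ (all of [3,3])
  i=3: ✓ (all of [4,4])
  i=4: ✓ (all of [5,5])
Positions where it holds: {0, 1, 2, 3, 4} → 5.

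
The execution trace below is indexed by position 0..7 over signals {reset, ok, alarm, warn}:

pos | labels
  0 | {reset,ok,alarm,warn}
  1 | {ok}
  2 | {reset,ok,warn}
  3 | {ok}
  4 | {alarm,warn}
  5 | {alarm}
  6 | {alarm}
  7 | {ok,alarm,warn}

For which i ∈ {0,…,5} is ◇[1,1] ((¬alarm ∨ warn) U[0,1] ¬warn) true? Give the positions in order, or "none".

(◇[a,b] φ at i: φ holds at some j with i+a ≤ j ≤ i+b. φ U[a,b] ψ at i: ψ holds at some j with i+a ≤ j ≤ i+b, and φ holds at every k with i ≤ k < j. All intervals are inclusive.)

0, 1, 2, 3, 4, 5

Evaluate at each i in [0,5]:
  i=0: ✓ (witness j=1)
  i=1: ✓ (witness j=2)
  i=2: ✓ (witness j=3)
  i=3: ✓ (witness j=4)
  i=4: ✓ (witness j=5)
  i=5: ✓ (witness j=6)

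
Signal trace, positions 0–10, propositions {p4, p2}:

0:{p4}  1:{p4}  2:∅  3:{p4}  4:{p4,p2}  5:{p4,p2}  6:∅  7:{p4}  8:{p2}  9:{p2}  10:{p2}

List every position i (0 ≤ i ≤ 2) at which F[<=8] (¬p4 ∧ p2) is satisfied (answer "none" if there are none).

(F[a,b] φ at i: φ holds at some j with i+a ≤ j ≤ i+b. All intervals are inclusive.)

0, 1, 2

Evaluate at each i in [0,2]:
  i=0: ✓ (witness j=8)
  i=1: ✓ (witness j=8)
  i=2: ✓ (witness j=8)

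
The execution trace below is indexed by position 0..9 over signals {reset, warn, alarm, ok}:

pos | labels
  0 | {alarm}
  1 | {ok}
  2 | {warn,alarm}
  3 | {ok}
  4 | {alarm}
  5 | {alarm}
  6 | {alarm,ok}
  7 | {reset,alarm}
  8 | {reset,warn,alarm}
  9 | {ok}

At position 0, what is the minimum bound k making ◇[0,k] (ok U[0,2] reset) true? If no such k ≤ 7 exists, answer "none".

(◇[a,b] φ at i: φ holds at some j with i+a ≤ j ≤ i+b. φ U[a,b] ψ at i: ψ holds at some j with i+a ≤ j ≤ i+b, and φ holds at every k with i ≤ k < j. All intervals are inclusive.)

Scan j = 0,1,… for (ok U[0,2] reset):
  j=0: fails
  j=1: fails
  j=2: fails
  j=3: fails
  j=4: fails
  j=5: fails
  j=6: holds
First hit at j=6, so smallest k = 6-0 = 6.

6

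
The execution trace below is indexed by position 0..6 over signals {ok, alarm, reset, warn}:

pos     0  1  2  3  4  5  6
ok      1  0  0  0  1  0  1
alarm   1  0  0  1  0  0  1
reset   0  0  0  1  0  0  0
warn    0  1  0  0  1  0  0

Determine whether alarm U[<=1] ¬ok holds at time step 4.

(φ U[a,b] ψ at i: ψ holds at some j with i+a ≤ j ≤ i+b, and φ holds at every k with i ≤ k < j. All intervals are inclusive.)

Need some j in [4,5] with ¬ok, and alarm at every k in [4,j-1].
  j=4: ¬ok false.
  j=5: ¬ok holds, but alarm fails at k=4 → not this j.
No j in the window works → until fails.

No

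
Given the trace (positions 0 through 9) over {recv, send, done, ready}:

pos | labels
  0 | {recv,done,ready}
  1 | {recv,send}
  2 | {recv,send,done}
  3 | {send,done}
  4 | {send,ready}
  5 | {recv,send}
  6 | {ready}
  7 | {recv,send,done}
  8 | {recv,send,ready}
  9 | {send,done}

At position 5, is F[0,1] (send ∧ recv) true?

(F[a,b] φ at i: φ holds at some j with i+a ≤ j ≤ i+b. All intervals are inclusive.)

Check (send ∧ recv) at each j in [5,6]:
  j=5: true
  j=6: false
Found at j=5 → formula holds.

True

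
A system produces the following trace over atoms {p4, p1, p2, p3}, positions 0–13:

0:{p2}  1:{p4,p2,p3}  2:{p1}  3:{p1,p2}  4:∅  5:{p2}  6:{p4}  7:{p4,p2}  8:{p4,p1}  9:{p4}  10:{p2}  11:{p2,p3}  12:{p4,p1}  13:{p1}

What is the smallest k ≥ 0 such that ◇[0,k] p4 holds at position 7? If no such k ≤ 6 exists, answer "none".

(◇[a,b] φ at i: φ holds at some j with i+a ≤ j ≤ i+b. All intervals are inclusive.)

0

Scan j = 7,8,… for p4:
  j=7: holds
First hit at j=7, so smallest k = 7-7 = 0.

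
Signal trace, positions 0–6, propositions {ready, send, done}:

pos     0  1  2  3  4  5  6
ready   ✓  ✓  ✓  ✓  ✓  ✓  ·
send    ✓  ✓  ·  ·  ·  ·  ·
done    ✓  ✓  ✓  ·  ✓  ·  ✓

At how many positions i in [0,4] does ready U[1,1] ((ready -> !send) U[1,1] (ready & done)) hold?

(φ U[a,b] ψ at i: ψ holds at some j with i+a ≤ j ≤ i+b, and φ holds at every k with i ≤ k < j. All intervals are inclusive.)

1

Evaluate at each i in [0,4]:
  i=0: ✗ (no rhs in [1,1])
  i=1: ✗ (no rhs in [2,2])
  i=2: ✓ (rhs at j=3; lhs holds on [2,2])
  i=3: ✗ (no rhs in [4,4])
  i=4: ✗ (no rhs in [5,5])
Positions where it holds: {2} → 1.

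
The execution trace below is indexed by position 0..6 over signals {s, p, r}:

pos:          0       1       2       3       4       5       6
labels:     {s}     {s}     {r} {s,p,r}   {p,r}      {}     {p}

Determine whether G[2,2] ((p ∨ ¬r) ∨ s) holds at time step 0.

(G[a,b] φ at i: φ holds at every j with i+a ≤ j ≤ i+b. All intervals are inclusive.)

Does not hold

Check ((p ∨ ¬r) ∨ s) at every j in [2,2]:
  j=2: false
Fails at j=2 → formula fails.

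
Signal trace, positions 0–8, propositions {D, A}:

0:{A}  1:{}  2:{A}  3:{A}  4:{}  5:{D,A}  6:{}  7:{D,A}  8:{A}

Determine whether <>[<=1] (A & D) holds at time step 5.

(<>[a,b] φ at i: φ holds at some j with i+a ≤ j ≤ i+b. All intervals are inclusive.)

Check (A & D) at each j in [5,6]:
  j=5: true
  j=6: false
Found at j=5 → formula holds.

True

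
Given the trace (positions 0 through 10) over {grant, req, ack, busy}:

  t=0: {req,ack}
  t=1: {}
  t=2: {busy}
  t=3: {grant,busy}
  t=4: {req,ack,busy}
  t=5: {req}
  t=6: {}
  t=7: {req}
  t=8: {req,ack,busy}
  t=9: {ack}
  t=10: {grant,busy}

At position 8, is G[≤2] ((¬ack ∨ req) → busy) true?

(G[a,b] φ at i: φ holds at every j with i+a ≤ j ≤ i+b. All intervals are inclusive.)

Yes

Check ((¬ack ∨ req) → busy) at every j in [8,10]:
  j=8: antecedent true; consequent true → ✓
  j=9: antecedent false → ✓
  j=10: antecedent true; consequent true → ✓
All positions satisfy it → formula holds.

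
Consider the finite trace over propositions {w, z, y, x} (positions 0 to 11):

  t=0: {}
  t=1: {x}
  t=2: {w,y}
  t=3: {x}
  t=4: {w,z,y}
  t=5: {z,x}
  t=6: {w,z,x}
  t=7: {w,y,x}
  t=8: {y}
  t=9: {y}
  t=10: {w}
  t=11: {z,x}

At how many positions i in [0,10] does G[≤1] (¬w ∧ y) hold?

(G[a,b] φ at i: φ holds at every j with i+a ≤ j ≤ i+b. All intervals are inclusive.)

Evaluate at each i in [0,10]:
  i=0: ✗ (fails at j=0)
  i=1: ✗ (fails at j=1)
  i=2: ✗ (fails at j=2)
  i=3: ✗ (fails at j=3)
  i=4: ✗ (fails at j=4)
  i=5: ✗ (fails at j=5)
  i=6: ✗ (fails at j=6)
  i=7: ✗ (fails at j=7)
  i=8: ✓ (all of [8,9])
  i=9: ✗ (fails at j=10)
  i=10: ✗ (fails at j=10)
Positions where it holds: {8} → 1.

1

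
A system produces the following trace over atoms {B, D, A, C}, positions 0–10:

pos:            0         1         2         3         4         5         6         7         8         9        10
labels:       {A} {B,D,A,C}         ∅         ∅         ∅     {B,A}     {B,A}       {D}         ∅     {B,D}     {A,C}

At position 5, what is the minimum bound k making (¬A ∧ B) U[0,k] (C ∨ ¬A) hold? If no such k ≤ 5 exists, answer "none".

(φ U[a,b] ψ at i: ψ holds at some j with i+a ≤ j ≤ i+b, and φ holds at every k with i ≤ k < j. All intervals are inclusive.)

Need earliest j ≥ 5 with (C ∨ ¬A), and (¬A ∧ B) at every k in [5,j-1].
  j=5: rhs fails.
  j=6: rhs fails.
  j=7: rhs holds but lhs fails at k=5.
  j=8: rhs holds but lhs fails at k=5.
  j=9: rhs holds but lhs fails at k=5.
  j=10: rhs holds but lhs fails at k=5.
No witness within the range → none.

none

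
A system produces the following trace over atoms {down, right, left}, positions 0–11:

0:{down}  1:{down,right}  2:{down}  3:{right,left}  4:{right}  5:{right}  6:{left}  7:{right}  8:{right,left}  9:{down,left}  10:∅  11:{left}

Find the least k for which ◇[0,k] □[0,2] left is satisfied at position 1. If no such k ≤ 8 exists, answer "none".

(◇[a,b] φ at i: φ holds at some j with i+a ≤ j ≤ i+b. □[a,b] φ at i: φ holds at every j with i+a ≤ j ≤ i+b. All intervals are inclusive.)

none

Scan j = 1,2,… for □[0,2] left:
  j=1: fails
  j=2: fails
  j=3: fails
  j=4: fails
  j=5: fails
  j=6: fails
  j=7: fails
  j=8: fails
  j=9: fails
No j in [1,9] satisfies it → none.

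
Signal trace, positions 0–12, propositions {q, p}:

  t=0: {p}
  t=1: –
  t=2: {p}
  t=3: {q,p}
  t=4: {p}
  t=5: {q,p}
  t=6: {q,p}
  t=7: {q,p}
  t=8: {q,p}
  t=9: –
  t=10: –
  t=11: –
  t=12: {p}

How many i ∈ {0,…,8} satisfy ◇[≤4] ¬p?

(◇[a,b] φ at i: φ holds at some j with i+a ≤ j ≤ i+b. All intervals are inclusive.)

Evaluate at each i in [0,8]:
  i=0: ✓ (witness j=1)
  i=1: ✓ (witness j=1)
  i=2: ✗ (none in [2,6])
  i=3: ✗ (none in [3,7])
  i=4: ✗ (none in [4,8])
  i=5: ✓ (witness j=9)
  i=6: ✓ (witness j=9)
  i=7: ✓ (witness j=9)
  i=8: ✓ (witness j=9)
Positions where it holds: {0, 1, 5, 6, 7, 8} → 6.

6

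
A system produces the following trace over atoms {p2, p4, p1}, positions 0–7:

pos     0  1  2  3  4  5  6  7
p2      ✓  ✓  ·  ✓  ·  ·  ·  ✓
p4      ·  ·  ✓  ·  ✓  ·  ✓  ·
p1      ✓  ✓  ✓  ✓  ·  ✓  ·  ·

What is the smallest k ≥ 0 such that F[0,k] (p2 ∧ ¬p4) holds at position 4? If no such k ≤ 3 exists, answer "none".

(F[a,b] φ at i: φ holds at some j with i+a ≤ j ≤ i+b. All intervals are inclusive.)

3

Scan j = 4,5,… for (p2 ∧ ¬p4):
  j=4: fails
  j=5: fails
  j=6: fails
  j=7: holds
First hit at j=7, so smallest k = 7-4 = 3.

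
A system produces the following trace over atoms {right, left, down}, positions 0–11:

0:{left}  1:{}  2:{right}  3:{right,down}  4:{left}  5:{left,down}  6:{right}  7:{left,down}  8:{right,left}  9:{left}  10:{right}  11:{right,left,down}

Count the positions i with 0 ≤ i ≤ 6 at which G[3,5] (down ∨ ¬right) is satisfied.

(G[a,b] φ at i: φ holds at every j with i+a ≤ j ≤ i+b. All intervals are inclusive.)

1

Evaluate at each i in [0,6]:
  i=0: ✓ (all of [3,5])
  i=1: ✗ (fails at j=6)
  i=2: ✗ (fails at j=6)
  i=3: ✗ (fails at j=6)
  i=4: ✗ (fails at j=8)
  i=5: ✗ (fails at j=8)
  i=6: ✗ (fails at j=10)
Positions where it holds: {0} → 1.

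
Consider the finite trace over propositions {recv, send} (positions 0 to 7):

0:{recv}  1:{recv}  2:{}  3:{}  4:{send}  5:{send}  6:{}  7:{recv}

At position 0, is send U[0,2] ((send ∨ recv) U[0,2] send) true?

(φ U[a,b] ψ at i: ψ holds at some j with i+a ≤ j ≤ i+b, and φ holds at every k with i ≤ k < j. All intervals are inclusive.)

Need some j in [0,2] with ((send ∨ recv) U[0,2] send), and send at every k in [0,j-1].
  j=0: ((send ∨ recv) U[0,2] send) — fails.
  j=1: ((send ∨ recv) U[0,2] send) — fails.
  j=2: ((send ∨ recv) U[0,2] send) — fails.
No j in the window works → until fails.

Does not hold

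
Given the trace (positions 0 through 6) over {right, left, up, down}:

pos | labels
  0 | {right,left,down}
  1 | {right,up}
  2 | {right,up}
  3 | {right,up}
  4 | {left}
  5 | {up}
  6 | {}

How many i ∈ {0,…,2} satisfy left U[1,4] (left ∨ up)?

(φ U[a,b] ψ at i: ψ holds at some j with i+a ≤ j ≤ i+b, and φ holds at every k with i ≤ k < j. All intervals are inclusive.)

Evaluate at each i in [0,2]:
  i=0: ✓ (rhs at j=1; lhs holds on [0,0])
  i=1: ✗ (lhs fails at k=1 before rhs at j=2)
  i=2: ✗ (lhs fails at k=2 before rhs at j=3)
Positions where it holds: {0} → 1.

1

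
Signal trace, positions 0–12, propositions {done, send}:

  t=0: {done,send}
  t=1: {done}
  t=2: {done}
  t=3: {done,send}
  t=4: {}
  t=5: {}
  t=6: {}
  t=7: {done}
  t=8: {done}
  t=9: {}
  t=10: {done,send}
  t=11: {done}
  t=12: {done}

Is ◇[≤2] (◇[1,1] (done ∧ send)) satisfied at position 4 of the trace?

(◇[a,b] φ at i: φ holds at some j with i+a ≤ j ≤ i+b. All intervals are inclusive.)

No

Check ◇[1,1] (done ∧ send) at each j in [4,6]:
  j=4: fails (none in [5,5])
  j=5: fails (none in [6,6])
  j=6: fails (none in [7,7])
No position in the window satisfies it → formula fails.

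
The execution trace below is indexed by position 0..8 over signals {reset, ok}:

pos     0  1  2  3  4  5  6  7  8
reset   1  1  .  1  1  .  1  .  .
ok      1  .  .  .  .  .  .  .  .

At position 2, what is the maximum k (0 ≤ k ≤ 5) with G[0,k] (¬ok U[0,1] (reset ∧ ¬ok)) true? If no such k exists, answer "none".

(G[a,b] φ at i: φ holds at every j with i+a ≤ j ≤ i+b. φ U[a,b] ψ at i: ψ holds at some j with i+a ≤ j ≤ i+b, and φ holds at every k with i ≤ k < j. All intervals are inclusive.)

(¬ok U[0,1] (reset ∧ ¬ok)) must hold from j=2 onward; find where it first fails.
  j=2: holds
  j=3: holds
  j=4: holds
  j=5: holds
  j=6: holds
  j=7: fails
Holds on [2,6], so largest k = 4.

4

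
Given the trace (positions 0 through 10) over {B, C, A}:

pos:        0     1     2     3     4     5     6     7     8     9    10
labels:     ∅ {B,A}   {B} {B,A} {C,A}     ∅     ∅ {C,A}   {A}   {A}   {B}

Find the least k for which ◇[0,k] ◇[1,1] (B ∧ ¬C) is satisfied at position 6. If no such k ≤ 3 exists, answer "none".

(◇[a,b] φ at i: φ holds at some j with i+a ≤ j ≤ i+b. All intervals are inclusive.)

Scan j = 6,7,… for ◇[1,1] (B ∧ ¬C):
  j=6: fails
  j=7: fails
  j=8: fails
  j=9: holds
First hit at j=9, so smallest k = 9-6 = 3.

3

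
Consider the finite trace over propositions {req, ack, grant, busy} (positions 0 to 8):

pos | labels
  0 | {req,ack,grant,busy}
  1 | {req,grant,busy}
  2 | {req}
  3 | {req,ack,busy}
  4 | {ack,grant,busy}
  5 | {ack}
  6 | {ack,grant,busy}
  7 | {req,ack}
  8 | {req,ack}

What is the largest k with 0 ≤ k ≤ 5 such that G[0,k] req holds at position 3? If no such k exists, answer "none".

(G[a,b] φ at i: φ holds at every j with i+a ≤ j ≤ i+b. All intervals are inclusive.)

req must hold from j=3 onward; find where it first fails.
  j=3: holds
  j=4: fails
Holds on [3,3], so largest k = 0.

0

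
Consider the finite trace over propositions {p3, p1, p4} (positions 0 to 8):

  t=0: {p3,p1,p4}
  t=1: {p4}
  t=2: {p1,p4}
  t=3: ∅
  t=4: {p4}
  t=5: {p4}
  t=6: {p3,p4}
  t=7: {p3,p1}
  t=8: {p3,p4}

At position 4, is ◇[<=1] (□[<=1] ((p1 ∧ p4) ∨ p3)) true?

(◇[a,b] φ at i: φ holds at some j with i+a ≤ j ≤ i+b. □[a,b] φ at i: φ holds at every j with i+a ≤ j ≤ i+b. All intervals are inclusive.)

No

Check □[<=1] ((p1 ∧ p4) ∨ p3) at each j in [4,5]:
  j=4: fails at 4
  j=5: fails at 5
No position in the window satisfies it → formula fails.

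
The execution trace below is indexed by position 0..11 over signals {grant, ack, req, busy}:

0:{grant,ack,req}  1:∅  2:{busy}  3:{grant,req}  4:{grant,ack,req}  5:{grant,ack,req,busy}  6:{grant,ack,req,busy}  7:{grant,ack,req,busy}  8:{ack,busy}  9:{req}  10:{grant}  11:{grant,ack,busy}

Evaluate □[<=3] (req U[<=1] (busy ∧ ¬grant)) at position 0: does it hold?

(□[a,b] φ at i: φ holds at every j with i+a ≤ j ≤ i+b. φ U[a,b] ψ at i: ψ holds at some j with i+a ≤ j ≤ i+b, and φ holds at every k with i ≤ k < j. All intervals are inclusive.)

No

Check (req U[<=1] (busy ∧ ¬grant)) at every j in [0,3]:
  j=0: fails
  j=1: fails
  j=2: holds
  j=3: fails
Fails at j=0 → formula fails.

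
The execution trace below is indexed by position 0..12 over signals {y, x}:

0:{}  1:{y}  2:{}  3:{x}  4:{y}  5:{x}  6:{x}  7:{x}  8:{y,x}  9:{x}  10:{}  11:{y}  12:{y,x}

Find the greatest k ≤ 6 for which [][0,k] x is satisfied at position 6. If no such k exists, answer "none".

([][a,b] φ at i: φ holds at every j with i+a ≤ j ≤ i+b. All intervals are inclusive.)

3

x must hold from j=6 onward; find where it first fails.
  j=6: holds
  j=7: holds
  j=8: holds
  j=9: holds
  j=10: fails
Holds on [6,9], so largest k = 3.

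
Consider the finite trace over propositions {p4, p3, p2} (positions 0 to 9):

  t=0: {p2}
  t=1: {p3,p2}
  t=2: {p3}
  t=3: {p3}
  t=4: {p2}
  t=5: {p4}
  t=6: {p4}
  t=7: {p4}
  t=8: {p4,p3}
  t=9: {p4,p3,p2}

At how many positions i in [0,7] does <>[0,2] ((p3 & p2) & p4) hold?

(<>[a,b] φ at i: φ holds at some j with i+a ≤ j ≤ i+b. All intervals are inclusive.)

1

Evaluate at each i in [0,7]:
  i=0: ✗ (none in [0,2])
  i=1: ✗ (none in [1,3])
  i=2: ✗ (none in [2,4])
  i=3: ✗ (none in [3,5])
  i=4: ✗ (none in [4,6])
  i=5: ✗ (none in [5,7])
  i=6: ✗ (none in [6,8])
  i=7: ✓ (witness j=9)
Positions where it holds: {7} → 1.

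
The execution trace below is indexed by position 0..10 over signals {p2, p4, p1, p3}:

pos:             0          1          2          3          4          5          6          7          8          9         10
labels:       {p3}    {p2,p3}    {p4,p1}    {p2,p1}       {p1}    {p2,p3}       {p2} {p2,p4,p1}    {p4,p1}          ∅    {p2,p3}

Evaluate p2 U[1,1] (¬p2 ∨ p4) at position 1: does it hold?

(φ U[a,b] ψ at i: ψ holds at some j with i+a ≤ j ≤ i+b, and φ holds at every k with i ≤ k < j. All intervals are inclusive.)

Holds

Need some j in [2,2] with (¬p2 ∨ p4), and p2 at every k in [1,j-1].
  j=2: (¬p2 ∨ p4) holds; p2 holds at every k in [1,1] → satisfied.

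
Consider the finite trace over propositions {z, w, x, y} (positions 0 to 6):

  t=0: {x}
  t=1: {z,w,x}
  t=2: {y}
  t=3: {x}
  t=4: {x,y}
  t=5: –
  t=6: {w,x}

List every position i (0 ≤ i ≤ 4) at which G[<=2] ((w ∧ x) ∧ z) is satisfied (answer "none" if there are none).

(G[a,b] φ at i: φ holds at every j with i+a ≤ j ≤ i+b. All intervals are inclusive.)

Evaluate at each i in [0,4]:
  i=0: ✗ (fails at j=0)
  i=1: ✗ (fails at j=2)
  i=2: ✗ (fails at j=2)
  i=3: ✗ (fails at j=3)
  i=4: ✗ (fails at j=4)

none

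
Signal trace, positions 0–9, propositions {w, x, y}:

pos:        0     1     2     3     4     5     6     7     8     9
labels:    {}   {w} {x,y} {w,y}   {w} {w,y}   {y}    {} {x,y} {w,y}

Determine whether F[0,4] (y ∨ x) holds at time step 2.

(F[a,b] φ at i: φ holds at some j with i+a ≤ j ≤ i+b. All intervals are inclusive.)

Holds

Check (y ∨ x) at each j in [2,6]:
  j=2: true
  j=3: true
  j=4: false
  j=5: true
  j=6: true
Found at j=2 → formula holds.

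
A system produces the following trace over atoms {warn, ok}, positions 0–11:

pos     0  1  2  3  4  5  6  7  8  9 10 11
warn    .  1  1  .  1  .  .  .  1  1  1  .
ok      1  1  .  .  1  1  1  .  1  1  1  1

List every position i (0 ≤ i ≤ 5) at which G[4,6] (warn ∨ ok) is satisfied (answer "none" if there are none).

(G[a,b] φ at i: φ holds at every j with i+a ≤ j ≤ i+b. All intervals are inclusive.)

Evaluate at each i in [0,5]:
  i=0: ✓ (all of [4,6])
  i=1: ✗ (fails at j=7)
  i=2: ✗ (fails at j=7)
  i=3: ✗ (fails at j=7)
  i=4: ✓ (all of [8,10])
  i=5: ✓ (all of [9,11])

0, 4, 5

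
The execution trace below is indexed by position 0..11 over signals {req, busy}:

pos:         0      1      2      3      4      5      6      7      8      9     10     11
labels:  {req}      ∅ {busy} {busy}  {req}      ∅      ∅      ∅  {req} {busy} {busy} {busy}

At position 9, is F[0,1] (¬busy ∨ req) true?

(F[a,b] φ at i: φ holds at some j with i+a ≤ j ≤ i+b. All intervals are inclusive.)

False

Check (¬busy ∨ req) at each j in [9,10]:
  j=9: false
  j=10: false
No position in the window satisfies it → formula fails.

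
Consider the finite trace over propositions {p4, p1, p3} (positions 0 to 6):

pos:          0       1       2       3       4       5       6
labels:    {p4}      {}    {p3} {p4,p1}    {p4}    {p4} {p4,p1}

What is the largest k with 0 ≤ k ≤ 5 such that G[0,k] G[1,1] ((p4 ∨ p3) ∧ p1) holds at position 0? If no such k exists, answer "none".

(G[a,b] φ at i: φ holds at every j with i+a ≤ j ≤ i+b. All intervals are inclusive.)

none

G[1,1] ((p4 ∨ p3) ∧ p1) must hold from j=0 onward; find where it first fails.
  j=0: fails → no k works.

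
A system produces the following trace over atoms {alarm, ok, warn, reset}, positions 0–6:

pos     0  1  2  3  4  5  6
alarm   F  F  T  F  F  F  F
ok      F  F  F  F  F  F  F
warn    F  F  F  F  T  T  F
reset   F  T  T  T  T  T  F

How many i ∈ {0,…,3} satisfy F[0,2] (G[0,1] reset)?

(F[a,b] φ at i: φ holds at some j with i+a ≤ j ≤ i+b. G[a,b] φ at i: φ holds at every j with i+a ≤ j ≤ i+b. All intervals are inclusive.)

4

Evaluate at each i in [0,3]:
  i=0: ✓ (witness j=1)
  i=1: ✓ (witness j=1)
  i=2: ✓ (witness j=2)
  i=3: ✓ (witness j=3)
Positions where it holds: {0, 1, 2, 3} → 4.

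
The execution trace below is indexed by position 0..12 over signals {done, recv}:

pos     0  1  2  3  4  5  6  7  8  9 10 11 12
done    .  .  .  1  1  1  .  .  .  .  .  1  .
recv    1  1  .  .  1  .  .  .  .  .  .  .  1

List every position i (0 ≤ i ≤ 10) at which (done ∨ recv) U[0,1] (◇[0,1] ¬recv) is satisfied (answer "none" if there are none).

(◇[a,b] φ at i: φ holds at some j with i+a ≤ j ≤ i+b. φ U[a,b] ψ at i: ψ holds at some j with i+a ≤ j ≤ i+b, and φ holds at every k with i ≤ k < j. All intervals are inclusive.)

Evaluate at each i in [0,10]:
  i=0: ✓ (rhs at j=1; lhs holds on [0,0])
  i=1: ✓ (rhs at j=1)
  i=2: ✓ (rhs at j=2)
  i=3: ✓ (rhs at j=3)
  i=4: ✓ (rhs at j=4)
  i=5: ✓ (rhs at j=5)
  i=6: ✓ (rhs at j=6)
  i=7: ✓ (rhs at j=7)
  i=8: ✓ (rhs at j=8)
  i=9: ✓ (rhs at j=9)
  i=10: ✓ (rhs at j=10)

0, 1, 2, 3, 4, 5, 6, 7, 8, 9, 10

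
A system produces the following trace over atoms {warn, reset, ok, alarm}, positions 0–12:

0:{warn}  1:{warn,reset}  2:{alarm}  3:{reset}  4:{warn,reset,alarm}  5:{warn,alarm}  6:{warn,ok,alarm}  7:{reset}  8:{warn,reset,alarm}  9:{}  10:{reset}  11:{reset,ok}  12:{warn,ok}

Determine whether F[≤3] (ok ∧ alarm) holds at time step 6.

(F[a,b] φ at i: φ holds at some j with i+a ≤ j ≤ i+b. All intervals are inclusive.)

Check (ok ∧ alarm) at each j in [6,9]:
  j=6: true
  j=7: false
  j=8: false
  j=9: false
Found at j=6 → formula holds.

True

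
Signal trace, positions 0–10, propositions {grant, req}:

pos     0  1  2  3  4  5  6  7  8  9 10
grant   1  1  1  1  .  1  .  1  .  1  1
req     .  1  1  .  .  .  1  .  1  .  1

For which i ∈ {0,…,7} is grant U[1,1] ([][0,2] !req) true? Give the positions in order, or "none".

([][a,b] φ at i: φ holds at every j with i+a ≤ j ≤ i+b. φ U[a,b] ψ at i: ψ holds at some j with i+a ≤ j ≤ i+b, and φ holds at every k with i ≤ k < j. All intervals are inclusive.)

Evaluate at each i in [0,7]:
  i=0: ✗ (no rhs in [1,1])
  i=1: ✗ (no rhs in [2,2])
  i=2: ✓ (rhs at j=3; lhs holds on [2,2])
  i=3: ✗ (no rhs in [4,4])
  i=4: ✗ (no rhs in [5,5])
  i=5: ✗ (no rhs in [6,6])
  i=6: ✗ (no rhs in [7,7])
  i=7: ✗ (no rhs in [8,8])

2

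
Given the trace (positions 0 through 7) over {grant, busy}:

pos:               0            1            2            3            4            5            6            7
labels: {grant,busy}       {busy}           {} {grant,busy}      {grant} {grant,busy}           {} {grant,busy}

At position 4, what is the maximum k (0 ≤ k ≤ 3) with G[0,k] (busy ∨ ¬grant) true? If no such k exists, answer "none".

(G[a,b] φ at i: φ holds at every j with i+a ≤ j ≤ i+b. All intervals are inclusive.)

none

(busy ∨ ¬grant) must hold from j=4 onward; find where it first fails.
  j=4: fails → no k works.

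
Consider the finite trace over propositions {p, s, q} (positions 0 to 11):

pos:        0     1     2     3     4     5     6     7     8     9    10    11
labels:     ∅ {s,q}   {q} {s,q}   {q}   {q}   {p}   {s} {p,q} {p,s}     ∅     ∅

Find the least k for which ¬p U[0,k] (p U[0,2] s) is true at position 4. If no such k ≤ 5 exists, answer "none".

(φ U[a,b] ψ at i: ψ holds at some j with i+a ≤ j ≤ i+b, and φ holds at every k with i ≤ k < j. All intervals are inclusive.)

2

Need earliest j ≥ 4 with (p U[0,2] s), and ¬p at every k in [4,j-1].
  j=4: rhs fails.
  j=5: rhs fails.
  j=6: rhs holds; lhs holds on [4,5]. k = 2.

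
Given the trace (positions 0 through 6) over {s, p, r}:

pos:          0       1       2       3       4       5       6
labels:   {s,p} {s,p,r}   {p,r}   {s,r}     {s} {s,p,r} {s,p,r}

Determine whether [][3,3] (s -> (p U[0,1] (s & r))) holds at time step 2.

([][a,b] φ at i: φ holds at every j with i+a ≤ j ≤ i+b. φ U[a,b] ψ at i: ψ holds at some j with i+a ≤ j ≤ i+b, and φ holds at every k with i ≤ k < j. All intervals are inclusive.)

Check (s -> (p U[0,1] (s & r))) at every j in [5,5]:
  j=5: antecedent true; consequent holds → ✓
All positions satisfy it → formula holds.

True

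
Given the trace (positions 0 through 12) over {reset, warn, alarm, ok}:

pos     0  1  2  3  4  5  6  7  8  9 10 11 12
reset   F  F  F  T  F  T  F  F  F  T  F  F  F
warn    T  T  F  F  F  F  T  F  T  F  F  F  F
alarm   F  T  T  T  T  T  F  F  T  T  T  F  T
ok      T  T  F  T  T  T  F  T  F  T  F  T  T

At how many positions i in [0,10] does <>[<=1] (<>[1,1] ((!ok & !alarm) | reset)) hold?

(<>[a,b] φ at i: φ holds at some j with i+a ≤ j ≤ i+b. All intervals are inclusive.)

Evaluate at each i in [0,10]:
  i=0: ✗ (none in [0,1])
  i=1: ✓ (witness j=2)
  i=2: ✓ (witness j=2)
  i=3: ✓ (witness j=4)
  i=4: ✓ (witness j=4)
  i=5: ✓ (witness j=5)
  i=6: ✗ (none in [6,7])
  i=7: ✓ (witness j=8)
  i=8: ✓ (witness j=8)
  i=9: ✗ (none in [9,10])
  i=10: ✗ (none in [10,11])
Positions where it holds: {1, 2, 3, 4, 5, 7, 8} → 7.

7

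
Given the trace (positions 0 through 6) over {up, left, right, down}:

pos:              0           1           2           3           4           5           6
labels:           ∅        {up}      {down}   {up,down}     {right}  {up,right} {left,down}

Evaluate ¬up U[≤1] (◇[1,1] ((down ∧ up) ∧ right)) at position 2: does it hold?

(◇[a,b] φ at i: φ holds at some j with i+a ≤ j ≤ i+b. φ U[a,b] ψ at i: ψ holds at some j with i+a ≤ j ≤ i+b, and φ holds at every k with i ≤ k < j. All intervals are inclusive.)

False

Need some j in [2,3] with ◇[1,1] ((down ∧ up) ∧ right), and ¬up at every k in [2,j-1].
  j=2: ◇[1,1] ((down ∧ up) ∧ right) — fails (none in [3,3]).
  j=3: ◇[1,1] ((down ∧ up) ∧ right) — fails (none in [4,4]).
No j in the window works → until fails.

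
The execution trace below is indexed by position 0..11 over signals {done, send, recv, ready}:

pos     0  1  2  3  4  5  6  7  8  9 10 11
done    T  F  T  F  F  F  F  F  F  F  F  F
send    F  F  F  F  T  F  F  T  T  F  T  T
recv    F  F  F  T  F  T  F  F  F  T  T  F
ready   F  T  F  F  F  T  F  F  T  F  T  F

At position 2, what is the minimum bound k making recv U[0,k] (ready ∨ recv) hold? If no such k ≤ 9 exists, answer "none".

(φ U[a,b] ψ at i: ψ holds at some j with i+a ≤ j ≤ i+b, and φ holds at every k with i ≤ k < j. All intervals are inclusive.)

Need earliest j ≥ 2 with (ready ∨ recv), and recv at every k in [2,j-1].
  j=2: rhs fails.
  j=3: rhs holds but lhs fails at k=2.
  j=4: rhs fails.
  j=5: rhs holds but lhs fails at k=2.
  j=6: rhs fails.
  j=7: rhs fails.
  j=8: rhs holds but lhs fails at k=2.
  j=9: rhs holds but lhs fails at k=2.
  j=10: rhs holds but lhs fails at k=2.
  j=11: rhs fails.
No witness within the range → none.

none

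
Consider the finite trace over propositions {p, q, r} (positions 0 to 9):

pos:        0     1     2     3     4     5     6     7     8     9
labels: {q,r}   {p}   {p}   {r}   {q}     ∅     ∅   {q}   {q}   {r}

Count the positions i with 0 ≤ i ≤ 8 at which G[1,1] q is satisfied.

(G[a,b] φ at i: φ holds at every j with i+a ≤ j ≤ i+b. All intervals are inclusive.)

3

Evaluate at each i in [0,8]:
  i=0: ✗ (fails at j=1)
  i=1: ✗ (fails at j=2)
  i=2: ✗ (fails at j=3)
  i=3: ✓ (all of [4,4])
  i=4: ✗ (fails at j=5)
  i=5: ✗ (fails at j=6)
  i=6: ✓ (all of [7,7])
  i=7: ✓ (all of [8,8])
  i=8: ✗ (fails at j=9)
Positions where it holds: {3, 6, 7} → 3.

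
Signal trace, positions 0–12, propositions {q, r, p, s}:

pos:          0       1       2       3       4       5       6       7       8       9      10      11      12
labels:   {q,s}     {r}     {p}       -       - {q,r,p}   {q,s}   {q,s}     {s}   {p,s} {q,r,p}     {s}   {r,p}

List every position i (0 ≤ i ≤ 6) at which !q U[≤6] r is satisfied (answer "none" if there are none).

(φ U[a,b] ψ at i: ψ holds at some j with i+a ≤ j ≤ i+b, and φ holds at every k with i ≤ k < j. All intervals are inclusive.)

Evaluate at each i in [0,6]:
  i=0: ✗ (lhs fails at k=0 before rhs at j=1)
  i=1: ✓ (rhs at j=1)
  i=2: ✓ (rhs at j=5; lhs holds on [2,4])
  i=3: ✓ (rhs at j=5; lhs holds on [3,4])
  i=4: ✓ (rhs at j=5; lhs holds on [4,4])
  i=5: ✓ (rhs at j=5)
  i=6: ✗ (lhs fails at k=6 before rhs at j=10)

1, 2, 3, 4, 5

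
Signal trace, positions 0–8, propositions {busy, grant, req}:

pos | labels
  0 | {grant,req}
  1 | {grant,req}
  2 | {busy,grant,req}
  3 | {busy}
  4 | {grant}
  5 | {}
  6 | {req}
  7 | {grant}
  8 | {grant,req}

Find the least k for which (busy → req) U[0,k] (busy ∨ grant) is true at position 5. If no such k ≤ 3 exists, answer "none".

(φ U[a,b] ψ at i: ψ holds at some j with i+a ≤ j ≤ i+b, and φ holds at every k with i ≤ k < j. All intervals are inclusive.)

2

Need earliest j ≥ 5 with (busy ∨ grant), and (busy → req) at every k in [5,j-1].
  j=5: rhs fails.
  j=6: rhs fails.
  j=7: rhs holds; lhs holds on [5,6]. k = 2.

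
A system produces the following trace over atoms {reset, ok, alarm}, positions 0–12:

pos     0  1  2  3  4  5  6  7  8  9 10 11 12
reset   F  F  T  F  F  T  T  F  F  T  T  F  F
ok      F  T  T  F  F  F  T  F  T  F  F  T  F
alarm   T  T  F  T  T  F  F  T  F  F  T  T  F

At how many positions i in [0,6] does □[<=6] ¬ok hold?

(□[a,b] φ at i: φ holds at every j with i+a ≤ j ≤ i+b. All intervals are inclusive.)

0

Evaluate at each i in [0,6]:
  i=0: ✗ (fails at j=1)
  i=1: ✗ (fails at j=1)
  i=2: ✗ (fails at j=2)
  i=3: ✗ (fails at j=6)
  i=4: ✗ (fails at j=6)
  i=5: ✗ (fails at j=6)
  i=6: ✗ (fails at j=6)
Positions where it holds: {} → 0.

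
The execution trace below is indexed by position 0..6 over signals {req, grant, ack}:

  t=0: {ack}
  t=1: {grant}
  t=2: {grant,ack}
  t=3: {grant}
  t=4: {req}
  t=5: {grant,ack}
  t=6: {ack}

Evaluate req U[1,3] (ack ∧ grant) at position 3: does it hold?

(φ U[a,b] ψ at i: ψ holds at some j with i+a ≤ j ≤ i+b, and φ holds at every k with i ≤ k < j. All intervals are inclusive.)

Need some j in [4,6] with (ack ∧ grant), and req at every k in [3,j-1].
  j=4: (ack ∧ grant) false.
  j=5: (ack ∧ grant) holds, but req fails at k=3 → not this j.
  j=6: (ack ∧ grant) false.
No j in the window works → until fails.

No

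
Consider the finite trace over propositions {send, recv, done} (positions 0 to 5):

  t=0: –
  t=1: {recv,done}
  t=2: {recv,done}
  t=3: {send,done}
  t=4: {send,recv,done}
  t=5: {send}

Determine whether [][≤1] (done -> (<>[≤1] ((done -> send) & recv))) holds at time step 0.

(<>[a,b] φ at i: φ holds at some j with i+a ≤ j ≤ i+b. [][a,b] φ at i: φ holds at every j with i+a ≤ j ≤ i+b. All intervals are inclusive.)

Check (done -> (<>[≤1] ((done -> send) & recv))) at every j in [0,1]:
  j=0: antecedent false → ✓
  j=1: antecedent true; consequent fails (none in [1,2]) → ✗
Fails at j=1 → formula fails.

Does not hold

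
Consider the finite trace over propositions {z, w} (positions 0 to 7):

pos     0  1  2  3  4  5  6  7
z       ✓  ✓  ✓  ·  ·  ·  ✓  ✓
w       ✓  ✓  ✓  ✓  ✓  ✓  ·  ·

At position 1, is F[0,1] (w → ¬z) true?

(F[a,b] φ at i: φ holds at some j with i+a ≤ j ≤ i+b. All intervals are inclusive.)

Check (w → ¬z) at each j in [1,2]:
  j=1: false
  j=2: false
No position in the window satisfies it → formula fails.

Does not hold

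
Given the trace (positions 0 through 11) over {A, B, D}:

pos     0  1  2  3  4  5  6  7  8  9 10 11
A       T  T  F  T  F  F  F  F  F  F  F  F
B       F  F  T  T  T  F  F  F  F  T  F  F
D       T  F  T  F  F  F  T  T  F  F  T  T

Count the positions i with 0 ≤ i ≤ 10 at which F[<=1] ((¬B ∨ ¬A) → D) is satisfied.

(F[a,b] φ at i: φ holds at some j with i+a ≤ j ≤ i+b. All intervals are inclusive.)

Evaluate at each i in [0,10]:
  i=0: ✓ (witness j=0)
  i=1: ✓ (witness j=2)
  i=2: ✓ (witness j=2)
  i=3: ✓ (witness j=3)
  i=4: ✗ (none in [4,5])
  i=5: ✓ (witness j=6)
  i=6: ✓ (witness j=6)
  i=7: ✓ (witness j=7)
  i=8: ✗ (none in [8,9])
  i=9: ✓ (witness j=10)
  i=10: ✓ (witness j=10)
Positions where it holds: {0, 1, 2, 3, 5, 6, 7, 9, 10} → 9.

9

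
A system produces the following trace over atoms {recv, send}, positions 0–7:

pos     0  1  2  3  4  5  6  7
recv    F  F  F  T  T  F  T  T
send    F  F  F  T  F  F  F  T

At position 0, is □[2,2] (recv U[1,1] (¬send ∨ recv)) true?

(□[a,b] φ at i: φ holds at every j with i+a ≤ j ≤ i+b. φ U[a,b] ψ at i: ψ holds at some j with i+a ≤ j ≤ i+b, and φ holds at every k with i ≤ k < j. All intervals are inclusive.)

Check (recv U[1,1] (¬send ∨ recv)) at every j in [2,2]:
  j=2: fails
Fails at j=2 → formula fails.

Does not hold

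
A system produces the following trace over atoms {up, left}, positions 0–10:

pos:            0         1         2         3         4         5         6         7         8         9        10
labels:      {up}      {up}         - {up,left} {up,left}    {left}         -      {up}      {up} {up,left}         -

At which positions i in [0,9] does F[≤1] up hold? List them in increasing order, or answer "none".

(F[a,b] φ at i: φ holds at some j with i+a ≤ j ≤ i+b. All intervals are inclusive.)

0, 1, 2, 3, 4, 6, 7, 8, 9

Evaluate at each i in [0,9]:
  i=0: ✓ (witness j=0)
  i=1: ✓ (witness j=1)
  i=2: ✓ (witness j=3)
  i=3: ✓ (witness j=3)
  i=4: ✓ (witness j=4)
  i=5: ✗ (none in [5,6])
  i=6: ✓ (witness j=7)
  i=7: ✓ (witness j=7)
  i=8: ✓ (witness j=8)
  i=9: ✓ (witness j=9)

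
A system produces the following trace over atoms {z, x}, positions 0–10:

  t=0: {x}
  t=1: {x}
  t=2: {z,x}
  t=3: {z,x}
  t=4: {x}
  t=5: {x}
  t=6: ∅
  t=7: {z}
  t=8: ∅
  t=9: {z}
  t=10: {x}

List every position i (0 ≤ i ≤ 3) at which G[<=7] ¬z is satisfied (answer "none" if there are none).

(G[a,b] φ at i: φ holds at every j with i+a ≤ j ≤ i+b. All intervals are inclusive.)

Evaluate at each i in [0,3]:
  i=0: ✗ (fails at j=2)
  i=1: ✗ (fails at j=2)
  i=2: ✗ (fails at j=2)
  i=3: ✗ (fails at j=3)

none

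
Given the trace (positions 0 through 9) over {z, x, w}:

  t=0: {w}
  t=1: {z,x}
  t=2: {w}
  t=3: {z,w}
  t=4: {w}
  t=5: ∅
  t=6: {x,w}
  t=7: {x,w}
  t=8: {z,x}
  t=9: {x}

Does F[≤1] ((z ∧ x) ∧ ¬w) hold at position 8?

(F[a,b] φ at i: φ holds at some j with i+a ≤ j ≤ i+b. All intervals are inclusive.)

Check ((z ∧ x) ∧ ¬w) at each j in [8,9]:
  j=8: true
  j=9: false
Found at j=8 → formula holds.

Yes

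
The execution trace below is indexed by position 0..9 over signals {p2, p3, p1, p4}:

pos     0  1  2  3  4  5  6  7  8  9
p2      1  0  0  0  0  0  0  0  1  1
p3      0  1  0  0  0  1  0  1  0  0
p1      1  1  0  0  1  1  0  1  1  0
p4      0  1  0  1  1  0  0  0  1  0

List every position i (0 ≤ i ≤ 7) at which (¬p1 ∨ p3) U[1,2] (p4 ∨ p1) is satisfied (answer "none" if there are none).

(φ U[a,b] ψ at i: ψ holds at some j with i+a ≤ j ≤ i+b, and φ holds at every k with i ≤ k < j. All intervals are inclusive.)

1, 2, 3, 5, 6, 7

Evaluate at each i in [0,7]:
  i=0: ✗ (lhs fails at k=0 before rhs at j=1)
  i=1: ✓ (rhs at j=3; lhs holds on [1,2])
  i=2: ✓ (rhs at j=3; lhs holds on [2,2])
  i=3: ✓ (rhs at j=4; lhs holds on [3,3])
  i=4: ✗ (lhs fails at k=4 before rhs at j=5)
  i=5: ✓ (rhs at j=7; lhs holds on [5,6])
  i=6: ✓ (rhs at j=7; lhs holds on [6,6])
  i=7: ✓ (rhs at j=8; lhs holds on [7,7])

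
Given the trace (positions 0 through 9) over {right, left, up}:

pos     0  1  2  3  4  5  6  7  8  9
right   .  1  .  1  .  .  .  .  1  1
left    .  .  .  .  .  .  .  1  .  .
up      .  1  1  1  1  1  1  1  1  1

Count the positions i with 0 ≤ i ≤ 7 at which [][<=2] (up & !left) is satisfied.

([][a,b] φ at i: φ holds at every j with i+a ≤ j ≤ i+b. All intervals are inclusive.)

Evaluate at each i in [0,7]:
  i=0: ✗ (fails at j=0)
  i=1: ✓ (all of [1,3])
  i=2: ✓ (all of [2,4])
  i=3: ✓ (all of [3,5])
  i=4: ✓ (all of [4,6])
  i=5: ✗ (fails at j=7)
  i=6: ✗ (fails at j=7)
  i=7: ✗ (fails at j=7)
Positions where it holds: {1, 2, 3, 4} → 4.

4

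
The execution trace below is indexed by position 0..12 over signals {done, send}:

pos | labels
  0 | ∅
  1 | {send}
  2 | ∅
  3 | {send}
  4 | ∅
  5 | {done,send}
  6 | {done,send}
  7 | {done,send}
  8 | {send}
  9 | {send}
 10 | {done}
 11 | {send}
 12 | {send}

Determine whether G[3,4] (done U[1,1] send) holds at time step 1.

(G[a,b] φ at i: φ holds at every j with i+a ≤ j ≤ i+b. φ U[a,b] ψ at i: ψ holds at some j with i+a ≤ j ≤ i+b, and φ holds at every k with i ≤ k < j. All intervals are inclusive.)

Check (done U[1,1] send) at every j in [4,5]:
  j=4: fails
  j=5: holds
Fails at j=4 → formula fails.

No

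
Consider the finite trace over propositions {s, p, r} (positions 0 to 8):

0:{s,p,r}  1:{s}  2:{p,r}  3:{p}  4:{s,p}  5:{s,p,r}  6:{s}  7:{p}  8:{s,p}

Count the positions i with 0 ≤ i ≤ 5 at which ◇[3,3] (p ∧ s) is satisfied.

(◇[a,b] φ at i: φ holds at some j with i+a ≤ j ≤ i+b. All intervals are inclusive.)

3

Evaluate at each i in [0,5]:
  i=0: ✗ (none in [3,3])
  i=1: ✓ (witness j=4)
  i=2: ✓ (witness j=5)
  i=3: ✗ (none in [6,6])
  i=4: ✗ (none in [7,7])
  i=5: ✓ (witness j=8)
Positions where it holds: {1, 2, 5} → 3.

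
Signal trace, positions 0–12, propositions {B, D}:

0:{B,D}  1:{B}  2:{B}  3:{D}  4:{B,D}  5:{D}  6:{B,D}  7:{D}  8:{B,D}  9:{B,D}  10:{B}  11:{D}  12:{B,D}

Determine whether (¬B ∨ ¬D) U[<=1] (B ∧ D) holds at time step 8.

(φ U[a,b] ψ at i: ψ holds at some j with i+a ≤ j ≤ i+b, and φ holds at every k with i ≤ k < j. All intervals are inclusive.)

Need some j in [8,9] with (B ∧ D), and (¬B ∨ ¬D) at every k in [8,j-1].
  j=8: (B ∧ D) holds; no prefix to check → satisfied.

Holds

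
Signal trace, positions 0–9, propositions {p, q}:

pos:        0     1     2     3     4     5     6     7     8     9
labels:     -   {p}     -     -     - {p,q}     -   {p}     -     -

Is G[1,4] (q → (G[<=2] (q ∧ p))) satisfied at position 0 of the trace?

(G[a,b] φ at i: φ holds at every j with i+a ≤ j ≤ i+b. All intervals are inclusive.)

Holds

Check (q → (G[<=2] (q ∧ p))) at every j in [1,4]:
  j=1: antecedent false → ✓
  j=2: antecedent false → ✓
  j=3: antecedent false → ✓
  j=4: antecedent false → ✓
All positions satisfy it → formula holds.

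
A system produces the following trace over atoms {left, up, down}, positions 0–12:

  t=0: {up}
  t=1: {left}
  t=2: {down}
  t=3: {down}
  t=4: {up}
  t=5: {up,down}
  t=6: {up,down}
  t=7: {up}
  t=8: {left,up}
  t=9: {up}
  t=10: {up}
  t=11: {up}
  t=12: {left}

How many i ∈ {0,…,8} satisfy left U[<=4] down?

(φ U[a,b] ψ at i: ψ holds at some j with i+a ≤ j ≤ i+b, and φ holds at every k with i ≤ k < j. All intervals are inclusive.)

5

Evaluate at each i in [0,8]:
  i=0: ✗ (lhs fails at k=0 before rhs at j=2)
  i=1: ✓ (rhs at j=2; lhs holds on [1,1])
  i=2: ✓ (rhs at j=2)
  i=3: ✓ (rhs at j=3)
  i=4: ✗ (lhs fails at k=4 before rhs at j=5)
  i=5: ✓ (rhs at j=5)
  i=6: ✓ (rhs at j=6)
  i=7: ✗ (no rhs in [7,11])
  i=8: ✗ (no rhs in [8,12])
Positions where it holds: {1, 2, 3, 5, 6} → 5.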